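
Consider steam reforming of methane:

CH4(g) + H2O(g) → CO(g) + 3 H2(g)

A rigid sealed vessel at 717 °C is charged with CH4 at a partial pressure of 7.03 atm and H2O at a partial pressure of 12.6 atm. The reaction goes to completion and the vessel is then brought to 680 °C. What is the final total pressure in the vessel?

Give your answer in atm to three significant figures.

With V and T fixed, P_i ∝ n_i, so the mole ratios apply directly to partial pressures at 717 °C.
P(H2O) required for 7.03 atm of CH4 = (1/1) × 7.03 = 7.030 atm; available 12.6 atm, so CH4 is limiting.
P(H2O) remaining = 12.6 − (1/1) × 7.03 = 5.570 atm
P(gaseous products) = (1+3)/1 × 7.03 = 28.12 atm
P_total at 717 °C = 5.570 + 28.12 = 33.69 atm
Scaling to 680 °C: P = 33.69 × 953.15/990.15 = 32.43 atm

32.4 atm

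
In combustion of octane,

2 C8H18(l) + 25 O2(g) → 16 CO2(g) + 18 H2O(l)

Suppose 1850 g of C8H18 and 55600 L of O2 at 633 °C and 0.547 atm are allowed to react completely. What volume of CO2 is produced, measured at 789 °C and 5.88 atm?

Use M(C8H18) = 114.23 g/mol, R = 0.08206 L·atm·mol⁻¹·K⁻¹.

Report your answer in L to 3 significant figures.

1920 L

n(C8H18) = 1850 / 114.23 = 16.20 mol
n(O2) = PV/RT = (0.547 × 55600) / (0.08206 × 906.15) = 409.0 mol
For 16.20 mol C8H18, stoichiometry requires (25/2) × 16.20 = 202.5 mol O2; 409.0 mol is available, so C8H18 is limiting.
n(CO2) = (16/2) × 16.20 = 129.6 mol
V(CO2) = nRT/P = 129.6 × 0.08206 × 1062.15 / 5.88 = 1921 L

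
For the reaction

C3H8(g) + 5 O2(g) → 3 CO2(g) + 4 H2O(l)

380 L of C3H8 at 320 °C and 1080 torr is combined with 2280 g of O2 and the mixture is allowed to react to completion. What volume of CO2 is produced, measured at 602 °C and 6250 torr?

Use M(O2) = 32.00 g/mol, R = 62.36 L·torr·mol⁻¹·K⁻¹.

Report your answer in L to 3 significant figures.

n(C3H8) = PV/RT = (1080 × 380) / (62.36 × 593.15) = 11.10 mol
n(O2) = 2280 / 32.00 = 71.25 mol
For 11.10 mol C3H8, stoichiometry requires (5/1) × 11.10 = 55.50 mol O2; 71.25 mol is available, so C3H8 is limiting.
n(CO2) = (3/1) × 11.10 = 33.30 mol
V(CO2) = nRT/P = 33.30 × 62.36 × 875.15 / 6250 = 290.8 L

291 L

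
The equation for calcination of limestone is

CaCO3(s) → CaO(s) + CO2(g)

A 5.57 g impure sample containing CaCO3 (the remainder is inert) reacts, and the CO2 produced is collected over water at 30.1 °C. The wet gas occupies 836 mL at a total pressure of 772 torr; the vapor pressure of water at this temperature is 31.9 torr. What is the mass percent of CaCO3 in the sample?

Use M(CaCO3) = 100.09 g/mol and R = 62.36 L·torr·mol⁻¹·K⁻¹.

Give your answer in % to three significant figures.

P(CO2) = 772 − 31.9 = 740.1 torr
n(CO2) = PV/RT = (740.1 × 0.8360) / (62.36 × 303.25) = 0.03272 mol
n(CaCO3) = (1/1) × 0.03272 = 0.03272 mol
m(CaCO3) = 0.03272 × 100.09 = 3.275 g
%CaCO3 = 3.275 / 5.57 × 100 = 58.80%

58.8 %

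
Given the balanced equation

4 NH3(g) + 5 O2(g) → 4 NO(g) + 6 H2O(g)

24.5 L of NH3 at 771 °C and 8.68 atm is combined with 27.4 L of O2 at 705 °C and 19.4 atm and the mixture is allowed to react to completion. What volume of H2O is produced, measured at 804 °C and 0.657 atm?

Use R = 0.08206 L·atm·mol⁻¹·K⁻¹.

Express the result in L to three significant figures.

n(NH3) = PV/RT = (8.68 × 24.5) / (0.08206 × 1044.15) = 2.482 mol
n(O2) = PV/RT = (19.4 × 27.4) / (0.08206 × 978.15) = 6.622 mol
For 2.482 mol NH3, stoichiometry requires (5/4) × 2.482 = 3.103 mol O2; 6.622 mol is available, so NH3 is limiting.
n(H2O) = (6/4) × 2.482 = 3.723 mol
V(H2O) = nRT/P = 3.723 × 0.08206 × 1077.15 / 0.657 = 500.9 L

501 L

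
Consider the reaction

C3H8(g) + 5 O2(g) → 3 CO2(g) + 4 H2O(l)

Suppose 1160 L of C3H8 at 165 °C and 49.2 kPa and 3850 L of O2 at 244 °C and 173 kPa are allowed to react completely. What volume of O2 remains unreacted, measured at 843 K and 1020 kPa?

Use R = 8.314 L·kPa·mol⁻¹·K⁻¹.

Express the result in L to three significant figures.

n(C3H8) = PV/RT = (49.2 × 1160) / (8.314 × 438.15) = 15.67 mol
n(O2) = PV/RT = (173 × 3850) / (8.314 × 517.15) = 154.9 mol
For 15.67 mol C3H8, stoichiometry requires (5/1) × 15.67 = 78.35 mol O2; 154.9 mol is available, so C3H8 is limiting.
n(O2) consumed = (5/1) × 15.67 = 78.35 mol; remaining = 154.9 − 78.35 = 76.55 mol
V(O2) = nRT/P = 76.55 × 8.314 × 843 / 1020 = 526.0 L

526 L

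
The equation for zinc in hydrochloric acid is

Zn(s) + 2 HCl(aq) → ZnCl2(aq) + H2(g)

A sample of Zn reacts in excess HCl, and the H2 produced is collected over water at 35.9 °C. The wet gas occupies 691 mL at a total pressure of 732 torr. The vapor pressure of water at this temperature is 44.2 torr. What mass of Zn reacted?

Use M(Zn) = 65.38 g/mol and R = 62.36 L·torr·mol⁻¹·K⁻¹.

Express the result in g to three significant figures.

P(H2) = 732 − 44.2 = 687.8 torr
n(H2) = PV/RT = (687.8 × 0.6910) / (62.36 × 309.05) = 0.02466 mol
n(Zn) = (1/1) × 0.02466 = 0.02466 mol
m(Zn) = 0.02466 × 65.38 = 1.612 g

1.61 g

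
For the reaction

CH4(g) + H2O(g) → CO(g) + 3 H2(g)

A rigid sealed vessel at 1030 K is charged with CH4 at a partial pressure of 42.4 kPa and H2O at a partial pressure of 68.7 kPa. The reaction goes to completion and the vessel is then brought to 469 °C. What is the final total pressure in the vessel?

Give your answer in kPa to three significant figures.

At constant V, partial pressures at 1030 K are proportional to moles, so apply stoichiometry directly to pressures.
P(H2O) required for 42.4 kPa of CH4 = (1/1) × 42.4 = 42.40 kPa; available 68.7 kPa, so CH4 is limiting.
P(H2O) remaining = 68.7 − (1/1) × 42.4 = 26.30 kPa
P(gaseous products) = (1+3)/1 × 42.4 = 169.6 kPa
P_total at 1030 K = 26.30 + 169.6 = 195.9 kPa
Scaling to 469 °C: P = 195.9 × 742.15/1030 = 141.2 kPa

141 kPa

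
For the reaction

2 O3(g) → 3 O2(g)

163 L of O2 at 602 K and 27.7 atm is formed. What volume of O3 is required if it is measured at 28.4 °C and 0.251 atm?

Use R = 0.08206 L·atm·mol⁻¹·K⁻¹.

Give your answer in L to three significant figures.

6010 L

n(O2) = PV/RT = (27.7 × 163) / (0.08206 × 602) = 91.40 mol
n(O3) = (2/3) × 91.40 = 60.93 mol
V = nRT/P = 60.93 × 0.08206 × 301.55 / 0.251 = 6007 L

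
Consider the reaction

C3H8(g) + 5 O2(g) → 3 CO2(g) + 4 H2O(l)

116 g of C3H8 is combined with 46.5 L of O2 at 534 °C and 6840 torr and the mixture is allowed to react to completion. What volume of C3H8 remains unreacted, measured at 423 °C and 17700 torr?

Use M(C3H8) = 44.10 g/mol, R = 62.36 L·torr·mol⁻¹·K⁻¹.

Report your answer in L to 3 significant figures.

n(C3H8) = 116 / 44.10 = 2.630 mol
n(O2) = PV/RT = (6840 × 46.5) / (62.36 × 807.15) = 6.319 mol
For 2.630 mol C3H8, stoichiometry requires (5/1) × 2.630 = 13.15 mol O2; 6.319 mol is available, so O2 is limiting.
n(C3H8) consumed = (1/5) × 6.319 = 1.264 mol; remaining = 2.630 − 1.264 = 1.366 mol
V(C3H8) = nRT/P = 1.366 × 62.36 × 696.15 / 17700 = 3.350 L

3.35 L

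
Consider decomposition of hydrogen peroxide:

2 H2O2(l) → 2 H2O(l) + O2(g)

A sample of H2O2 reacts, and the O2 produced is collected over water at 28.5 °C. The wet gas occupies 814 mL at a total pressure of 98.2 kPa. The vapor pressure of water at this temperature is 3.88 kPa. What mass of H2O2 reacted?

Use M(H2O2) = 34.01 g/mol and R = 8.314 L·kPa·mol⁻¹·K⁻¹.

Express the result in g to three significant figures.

P(O2) = 98.2 − 3.88 = 94.32 kPa
n(O2) = PV/RT = (94.32 × 0.8140) / (8.314 × 301.65) = 0.03061 mol
n(H2O2) = (2/1) × 0.03061 = 0.06122 mol
m(H2O2) = 0.06122 × 34.01 = 2.082 g

2.08 g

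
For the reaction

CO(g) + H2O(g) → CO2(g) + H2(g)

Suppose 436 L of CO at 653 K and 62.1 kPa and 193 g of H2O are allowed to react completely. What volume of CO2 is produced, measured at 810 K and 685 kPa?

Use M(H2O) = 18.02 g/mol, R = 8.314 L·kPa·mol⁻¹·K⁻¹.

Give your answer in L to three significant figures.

n(CO) = PV/RT = (62.1 × 436) / (8.314 × 653) = 4.987 mol
n(H2O) = 193 / 18.02 = 10.71 mol
For 4.987 mol CO, stoichiometry requires (1/1) × 4.987 = 4.987 mol H2O; 10.71 mol is available, so CO is limiting.
n(CO2) = (1/1) × 4.987 = 4.987 mol
V(CO2) = nRT/P = 4.987 × 8.314 × 810 / 685 = 49.03 L

49.0 L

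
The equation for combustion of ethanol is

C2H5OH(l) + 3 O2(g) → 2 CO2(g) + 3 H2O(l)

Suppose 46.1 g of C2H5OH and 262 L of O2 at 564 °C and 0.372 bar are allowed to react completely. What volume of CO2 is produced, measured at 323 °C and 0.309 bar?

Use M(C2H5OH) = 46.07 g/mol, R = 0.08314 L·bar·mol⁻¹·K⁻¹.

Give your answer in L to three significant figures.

150 L

n(C2H5OH) = 46.1 / 46.07 = 1.001 mol
n(O2) = PV/RT = (0.372 × 262) / (0.08314 × 837.15) = 1.400 mol
For 1.001 mol C2H5OH, stoichiometry requires (3/1) × 1.001 = 3.003 mol O2; 1.400 mol is available, so O2 is limiting.
n(CO2) = (2/3) × 1.400 = 0.9333 mol
V(CO2) = nRT/P = 0.9333 × 0.08314 × 596.15 / 0.309 = 149.7 L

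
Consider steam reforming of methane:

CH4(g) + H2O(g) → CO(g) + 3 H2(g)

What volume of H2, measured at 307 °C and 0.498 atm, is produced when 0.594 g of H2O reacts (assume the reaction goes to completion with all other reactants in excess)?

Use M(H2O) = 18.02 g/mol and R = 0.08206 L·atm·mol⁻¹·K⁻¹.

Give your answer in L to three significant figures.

n(H2O) = 0.5940 / 18.02 = 0.03296 mol
n(H2) = (3/1) × 0.03296 = 0.09888 mol
V = nRT/P = 0.09888 × 0.08206 × 580.15 / 0.498 = 9.453 L

9.45 L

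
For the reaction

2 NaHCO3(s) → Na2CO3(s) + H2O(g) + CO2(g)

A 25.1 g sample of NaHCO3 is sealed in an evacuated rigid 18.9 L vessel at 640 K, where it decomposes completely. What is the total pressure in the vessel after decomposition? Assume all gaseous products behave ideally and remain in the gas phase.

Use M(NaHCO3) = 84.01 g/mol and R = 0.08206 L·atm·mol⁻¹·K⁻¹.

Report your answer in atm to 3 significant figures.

n(NaHCO3) = 25.1 / 84.01 = 0.2988 mol
n(gas produced) = (2/2) × 0.2988 = 0.2988 mol
P = nRT/V = 0.2988 × 0.08206 × 640 / 18.9 = 0.8303 atm

0.830 atm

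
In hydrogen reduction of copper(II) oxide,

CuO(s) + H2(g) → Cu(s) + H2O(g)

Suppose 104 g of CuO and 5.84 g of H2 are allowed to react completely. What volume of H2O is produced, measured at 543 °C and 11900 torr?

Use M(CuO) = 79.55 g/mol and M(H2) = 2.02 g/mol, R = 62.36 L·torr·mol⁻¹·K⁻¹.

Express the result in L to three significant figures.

5.59 L

n(CuO) = 104 / 79.55 = 1.307 mol
n(H2) = 5.84 / 2.02 = 2.891 mol
For 1.307 mol CuO, stoichiometry requires (1/1) × 1.307 = 1.307 mol H2; 2.891 mol is available, so CuO is limiting.
n(H2O) = (1/1) × 1.307 = 1.307 mol
V(H2O) = nRT/P = 1.307 × 62.36 × 816.15 / 11900 = 5.590 L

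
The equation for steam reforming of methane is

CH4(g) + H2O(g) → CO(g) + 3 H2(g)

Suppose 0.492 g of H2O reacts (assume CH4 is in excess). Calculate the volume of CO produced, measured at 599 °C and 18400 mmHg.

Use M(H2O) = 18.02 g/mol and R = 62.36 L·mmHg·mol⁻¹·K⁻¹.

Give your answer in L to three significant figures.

n(H2O) = 0.4920 / 18.02 = 0.02730 mol
n(CO) = (1/1) × 0.02730 = 0.02730 mol
V = nRT/P = 0.02730 × 62.36 × 872.15 / 18400 = 0.08069 L

0.0807 L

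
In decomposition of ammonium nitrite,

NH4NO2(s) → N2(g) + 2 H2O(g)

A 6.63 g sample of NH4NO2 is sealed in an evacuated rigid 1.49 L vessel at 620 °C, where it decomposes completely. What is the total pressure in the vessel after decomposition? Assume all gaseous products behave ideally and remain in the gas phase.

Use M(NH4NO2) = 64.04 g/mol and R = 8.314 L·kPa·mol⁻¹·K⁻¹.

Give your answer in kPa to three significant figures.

1550 kPa

n(NH4NO2) = 6.63 / 64.04 = 0.1035 mol
n(gas produced) = (3/1) × 0.1035 = 0.3105 mol
P = nRT/V = 0.3105 × 8.314 × 893.15 / 1.49 = 1547 kPa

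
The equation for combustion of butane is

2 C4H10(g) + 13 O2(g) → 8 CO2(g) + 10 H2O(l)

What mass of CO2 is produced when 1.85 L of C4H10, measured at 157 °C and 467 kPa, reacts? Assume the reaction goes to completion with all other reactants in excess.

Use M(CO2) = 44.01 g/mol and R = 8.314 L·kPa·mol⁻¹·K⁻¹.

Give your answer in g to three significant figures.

n(C4H10) = PV/RT = (467 × 1.85) / (8.314 × 430.15) = 0.2416 mol
n(CO2) = (8/2) × 0.2416 = 0.9664 mol
m(CO2) = 0.9664 × 44.01 = 42.53 g

42.5 g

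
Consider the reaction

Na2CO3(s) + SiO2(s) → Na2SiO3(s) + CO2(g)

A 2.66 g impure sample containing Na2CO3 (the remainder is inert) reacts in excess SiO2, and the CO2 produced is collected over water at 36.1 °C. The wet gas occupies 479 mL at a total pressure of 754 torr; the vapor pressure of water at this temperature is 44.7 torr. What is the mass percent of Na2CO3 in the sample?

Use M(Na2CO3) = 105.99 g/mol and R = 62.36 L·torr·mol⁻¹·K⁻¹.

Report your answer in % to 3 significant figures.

70.2 %

P(CO2) = 754 − 44.7 = 709.3 torr
n(CO2) = PV/RT = (709.3 × 0.4790) / (62.36 × 309.25) = 0.01762 mol
n(Na2CO3) = (1/1) × 0.01762 = 0.01762 mol
m(Na2CO3) = 0.01762 × 105.99 = 1.868 g
%Na2CO3 = 1.868 / 2.66 × 100 = 70.23%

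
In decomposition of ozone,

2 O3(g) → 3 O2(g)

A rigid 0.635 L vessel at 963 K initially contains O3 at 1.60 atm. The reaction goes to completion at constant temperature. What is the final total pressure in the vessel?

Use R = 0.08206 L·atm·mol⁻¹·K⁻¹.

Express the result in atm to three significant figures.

2.40 atm

Since T and V are fixed, P_final/P_initial = n_final/n_initial = 3/2.
P_final = (3/2) × 1.60 = 2.400 atm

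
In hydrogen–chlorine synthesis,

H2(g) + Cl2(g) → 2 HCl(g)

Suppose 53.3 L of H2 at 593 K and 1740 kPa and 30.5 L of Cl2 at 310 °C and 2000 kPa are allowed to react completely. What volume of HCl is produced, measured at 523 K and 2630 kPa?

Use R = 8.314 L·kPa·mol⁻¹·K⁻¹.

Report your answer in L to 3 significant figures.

n(H2) = PV/RT = (1740 × 53.3) / (8.314 × 593) = 18.81 mol
n(Cl2) = PV/RT = (2000 × 30.5) / (8.314 × 583.15) = 12.58 mol
For 18.81 mol H2, stoichiometry requires (1/1) × 18.81 = 18.81 mol Cl2; 12.58 mol is available, so Cl2 is limiting.
n(HCl) = (2/1) × 12.58 = 25.16 mol
V(HCl) = nRT/P = 25.16 × 8.314 × 523 / 2630 = 41.60 L

41.6 L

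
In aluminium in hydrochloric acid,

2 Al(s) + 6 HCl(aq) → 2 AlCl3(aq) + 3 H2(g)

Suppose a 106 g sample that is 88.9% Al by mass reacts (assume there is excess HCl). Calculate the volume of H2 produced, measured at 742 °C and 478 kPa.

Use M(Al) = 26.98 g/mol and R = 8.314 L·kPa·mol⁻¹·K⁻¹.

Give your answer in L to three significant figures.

92.5 L

mass of Al = 106 × 88.9/100 = 94.23 g
n(Al) = 94.23 / 26.98 = 3.493 mol
n(H2) = (3/2) × 3.493 = 5.239 mol
V = nRT/P = 5.239 × 8.314 × 1015.15 / 478 = 92.50 L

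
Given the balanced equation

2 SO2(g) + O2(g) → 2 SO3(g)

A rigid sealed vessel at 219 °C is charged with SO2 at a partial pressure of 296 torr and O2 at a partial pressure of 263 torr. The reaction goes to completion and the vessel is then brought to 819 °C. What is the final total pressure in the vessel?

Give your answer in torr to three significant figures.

912 torr

Because the vessel is rigid and T is held at 219 °C, work the stoichiometry in partial pressures (P_i = n_iRT/V).
P(O2) required for 296 torr of SO2 = (1/2) × 296 = 148.0 torr; available 263 torr, so SO2 is limiting.
P(O2) remaining = 263 − (1/2) × 296 = 115.0 torr
P(gaseous products) = (2)/2 × 296 = 296.0 torr
P_total at 219 °C = 115.0 + 296.0 = 411.0 torr
Scaling to 819 °C: P = 411.0 × 1092.15/492.15 = 912.1 torr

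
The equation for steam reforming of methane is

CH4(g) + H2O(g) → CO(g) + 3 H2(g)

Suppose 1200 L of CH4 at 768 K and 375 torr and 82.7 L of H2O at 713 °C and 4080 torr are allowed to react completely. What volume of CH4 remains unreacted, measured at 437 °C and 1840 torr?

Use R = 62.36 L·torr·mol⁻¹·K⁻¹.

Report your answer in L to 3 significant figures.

94.1 L

n(CH4) = PV/RT = (375 × 1200) / (62.36 × 768) = 9.396 mol
n(H2O) = PV/RT = (4080 × 82.7) / (62.36 × 986.15) = 5.487 mol
For 9.396 mol CH4, stoichiometry requires (1/1) × 9.396 = 9.396 mol H2O; 5.487 mol is available, so H2O is limiting.
n(CH4) consumed = (1/1) × 5.487 = 5.487 mol; remaining = 9.396 − 5.487 = 3.909 mol
V(CH4) = nRT/P = 3.909 × 62.36 × 710.15 / 1840 = 94.08 L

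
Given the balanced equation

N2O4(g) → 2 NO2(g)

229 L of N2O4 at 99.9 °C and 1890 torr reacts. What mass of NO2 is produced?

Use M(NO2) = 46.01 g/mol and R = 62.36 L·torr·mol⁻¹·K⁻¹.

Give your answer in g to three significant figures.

1710 g

n(N2O4) = PV/RT = (1890 × 229) / (62.36 × 373.05) = 18.60 mol
n(NO2) = (2/1) × 18.60 = 37.20 mol
m(NO2) = 37.20 × 46.01 = 1712 g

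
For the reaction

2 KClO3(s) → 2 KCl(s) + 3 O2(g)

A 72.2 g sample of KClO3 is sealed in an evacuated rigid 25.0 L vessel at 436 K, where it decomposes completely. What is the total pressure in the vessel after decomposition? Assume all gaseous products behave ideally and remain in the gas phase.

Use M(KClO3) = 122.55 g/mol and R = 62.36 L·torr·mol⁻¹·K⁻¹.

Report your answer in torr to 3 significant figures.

961 torr

n(KClO3) = 72.2 / 122.55 = 0.5891 mol
n(gas produced) = (3/2) × 0.5891 = 0.8836 mol
P = nRT/V = 0.8836 × 62.36 × 436 / 25.0 = 961.0 torr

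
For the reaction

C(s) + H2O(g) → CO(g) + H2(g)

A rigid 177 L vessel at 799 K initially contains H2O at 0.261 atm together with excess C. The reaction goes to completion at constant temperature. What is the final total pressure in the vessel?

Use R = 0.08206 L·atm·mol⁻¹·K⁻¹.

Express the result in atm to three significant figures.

0.522 atm

Rigid vessel, constant T ⇒ P scales with total gas moles (1 → 2).
P_final = (2/1) × 0.261 = 0.5220 atm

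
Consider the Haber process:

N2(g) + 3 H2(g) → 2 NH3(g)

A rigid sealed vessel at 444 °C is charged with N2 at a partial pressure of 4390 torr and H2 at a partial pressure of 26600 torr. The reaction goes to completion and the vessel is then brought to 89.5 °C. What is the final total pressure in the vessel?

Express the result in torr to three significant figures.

At constant V, partial pressures at 444 °C are proportional to moles, so apply stoichiometry directly to pressures.
P(H2) required for 4390 torr of N2 = (3/1) × 4390 = 13170 torr; available 26600 torr, so N2 is limiting.
P(H2) remaining = 26600 − (3/1) × 4390 = 13430 torr
P(gaseous products) = (2)/1 × 4390 = 8780 torr
P_total at 444 °C = 13430 + 8780 = 22210 torr
Scaling to 89.5 °C: P = 22210 × 362.65/717.15 = 11230 torr

11200 torr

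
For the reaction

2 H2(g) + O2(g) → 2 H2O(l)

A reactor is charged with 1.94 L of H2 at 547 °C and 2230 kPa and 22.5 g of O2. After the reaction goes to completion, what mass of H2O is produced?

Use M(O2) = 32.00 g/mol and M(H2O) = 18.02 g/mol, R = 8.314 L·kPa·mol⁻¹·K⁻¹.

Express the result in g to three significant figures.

11.4 g

n(H2) = PV/RT = (2230 × 1.94) / (8.314 × 820.15) = 0.6345 mol
n(O2) = 22.5 / 32.00 = 0.7031 mol
For 0.6345 mol H2, stoichiometry requires (1/2) × 0.6345 = 0.3172 mol O2; 0.7031 mol is available, so H2 is limiting.
n(H2O) = (2/2) × 0.6345 = 0.6345 mol
m(H2O) = 0.6345 × 18.02 = 11.43 g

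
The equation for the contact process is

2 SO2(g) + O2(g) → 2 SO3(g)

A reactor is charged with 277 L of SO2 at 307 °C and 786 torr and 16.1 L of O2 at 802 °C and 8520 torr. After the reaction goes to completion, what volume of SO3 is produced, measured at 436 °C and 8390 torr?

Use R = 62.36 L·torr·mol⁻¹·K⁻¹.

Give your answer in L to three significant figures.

21.6 L

n(SO2) = PV/RT = (786 × 277) / (62.36 × 580.15) = 6.018 mol
n(O2) = PV/RT = (8520 × 16.1) / (62.36 × 1075.15) = 2.046 mol
For 6.018 mol SO2, stoichiometry requires (1/2) × 6.018 = 3.009 mol O2; 2.046 mol is available, so O2 is limiting.
n(SO3) = (2/1) × 2.046 = 4.092 mol
V(SO3) = nRT/P = 4.092 × 62.36 × 709.15 / 8390 = 21.57 L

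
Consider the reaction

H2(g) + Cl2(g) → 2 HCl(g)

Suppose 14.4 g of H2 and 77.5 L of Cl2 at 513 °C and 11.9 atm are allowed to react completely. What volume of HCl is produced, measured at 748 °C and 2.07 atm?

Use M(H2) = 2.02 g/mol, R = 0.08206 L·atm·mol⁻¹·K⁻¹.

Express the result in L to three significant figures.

577 L

n(H2) = 14.4 / 2.02 = 7.129 mol
n(Cl2) = PV/RT = (11.9 × 77.5) / (0.08206 × 786.15) = 14.30 mol
For 7.129 mol H2, stoichiometry requires (1/1) × 7.129 = 7.129 mol Cl2; 14.30 mol is available, so H2 is limiting.
n(HCl) = (2/1) × 7.129 = 14.26 mol
V(HCl) = nRT/P = 14.26 × 0.08206 × 1021.15 / 2.07 = 577.3 L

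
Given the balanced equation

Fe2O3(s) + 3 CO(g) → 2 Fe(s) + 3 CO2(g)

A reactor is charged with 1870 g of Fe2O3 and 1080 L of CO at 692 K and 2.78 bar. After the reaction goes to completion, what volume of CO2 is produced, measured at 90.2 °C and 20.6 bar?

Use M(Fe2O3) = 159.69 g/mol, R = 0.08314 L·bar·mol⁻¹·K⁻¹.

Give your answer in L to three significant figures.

n(Fe2O3) = 1870 / 159.69 = 11.71 mol
n(CO) = PV/RT = (2.78 × 1080) / (0.08314 × 692) = 52.19 mol
For 11.71 mol Fe2O3, stoichiometry requires (3/1) × 11.71 = 35.13 mol CO; 52.19 mol is available, so Fe2O3 is limiting.
n(CO2) = (3/1) × 11.71 = 35.13 mol
V(CO2) = nRT/P = 35.13 × 0.08314 × 363.35 / 20.6 = 51.52 L

51.5 L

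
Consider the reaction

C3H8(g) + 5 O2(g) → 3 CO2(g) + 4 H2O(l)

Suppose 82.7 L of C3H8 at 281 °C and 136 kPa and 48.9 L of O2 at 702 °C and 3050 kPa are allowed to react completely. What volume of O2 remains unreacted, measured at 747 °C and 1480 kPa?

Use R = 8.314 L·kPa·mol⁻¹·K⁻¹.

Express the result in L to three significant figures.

35.5 L

n(C3H8) = PV/RT = (136 × 82.7) / (8.314 × 554.15) = 2.441 mol
n(O2) = PV/RT = (3050 × 48.9) / (8.314 × 975.15) = 18.40 mol
For 2.441 mol C3H8, stoichiometry requires (5/1) × 2.441 = 12.20 mol O2; 18.40 mol is available, so C3H8 is limiting.
n(O2) consumed = (5/1) × 2.441 = 12.20 mol; remaining = 18.40 − 12.20 = 6.200 mol
V(O2) = nRT/P = 6.200 × 8.314 × 1020.15 / 1480 = 35.53 L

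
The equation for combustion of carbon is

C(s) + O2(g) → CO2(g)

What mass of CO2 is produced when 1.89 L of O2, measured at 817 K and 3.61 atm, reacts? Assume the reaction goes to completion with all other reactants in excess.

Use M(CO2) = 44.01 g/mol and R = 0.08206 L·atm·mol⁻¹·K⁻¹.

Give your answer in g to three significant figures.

n(O2) = PV/RT = (3.61 × 1.89) / (0.08206 × 817) = 0.1018 mol
n(CO2) = (1/1) × 0.1018 = 0.1018 mol
m(CO2) = 0.1018 × 44.01 = 4.480 g

4.48 g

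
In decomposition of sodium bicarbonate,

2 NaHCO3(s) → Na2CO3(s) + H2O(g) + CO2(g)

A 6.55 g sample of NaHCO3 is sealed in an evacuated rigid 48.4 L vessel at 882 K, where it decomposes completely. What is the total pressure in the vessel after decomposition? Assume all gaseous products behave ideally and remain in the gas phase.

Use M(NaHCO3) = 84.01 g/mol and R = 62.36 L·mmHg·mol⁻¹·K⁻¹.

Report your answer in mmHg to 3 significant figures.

n(NaHCO3) = 6.55 / 84.01 = 0.07797 mol
n(gas produced) = (2/2) × 0.07797 = 0.07797 mol
P = nRT/V = 0.07797 × 62.36 × 882 / 48.4 = 88.60 mmHg

88.6 mmHg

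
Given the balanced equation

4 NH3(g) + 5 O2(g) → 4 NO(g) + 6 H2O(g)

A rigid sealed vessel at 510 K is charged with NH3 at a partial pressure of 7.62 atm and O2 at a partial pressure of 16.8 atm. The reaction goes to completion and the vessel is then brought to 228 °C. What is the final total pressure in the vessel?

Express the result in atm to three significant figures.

With V and T fixed, P_i ∝ n_i, so the mole ratios apply directly to partial pressures at 510 K.
P(O2) required for 7.62 atm of NH3 = (5/4) × 7.62 = 9.525 atm; available 16.8 atm, so NH3 is limiting.
P(O2) remaining = 16.8 − (5/4) × 7.62 = 7.275 atm
P(gaseous products) = (4+6)/4 × 7.62 = 19.05 atm
P_total at 510 K = 7.275 + 19.05 = 26.33 atm
Scaling to 228 °C: P = 26.33 × 501.15/510 = 25.87 atm

25.9 atm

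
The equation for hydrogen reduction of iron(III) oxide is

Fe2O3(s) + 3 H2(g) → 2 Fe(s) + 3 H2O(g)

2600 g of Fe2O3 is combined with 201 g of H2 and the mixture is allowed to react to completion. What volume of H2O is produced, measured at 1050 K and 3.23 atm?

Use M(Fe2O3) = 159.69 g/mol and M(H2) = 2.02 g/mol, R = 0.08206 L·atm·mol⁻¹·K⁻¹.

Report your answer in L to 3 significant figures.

1300 L

n(Fe2O3) = 2600 / 159.69 = 16.28 mol
n(H2) = 201 / 2.02 = 99.50 mol
For 16.28 mol Fe2O3, stoichiometry requires (3/1) × 16.28 = 48.84 mol H2; 99.50 mol is available, so Fe2O3 is limiting.
n(H2O) = (3/1) × 16.28 = 48.84 mol
V(H2O) = nRT/P = 48.84 × 0.08206 × 1050 / 3.23 = 1303 L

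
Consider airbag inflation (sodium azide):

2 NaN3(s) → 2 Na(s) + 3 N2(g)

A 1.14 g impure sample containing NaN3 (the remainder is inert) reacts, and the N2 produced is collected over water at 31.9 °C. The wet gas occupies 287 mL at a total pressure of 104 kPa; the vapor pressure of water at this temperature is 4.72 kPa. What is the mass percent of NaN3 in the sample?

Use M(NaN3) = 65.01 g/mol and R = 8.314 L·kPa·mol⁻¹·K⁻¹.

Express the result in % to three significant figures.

42.7 %

P(N2) = 104 − 4.72 = 99.28 kPa
n(N2) = PV/RT = (99.28 × 0.2870) / (8.314 × 305.05) = 0.01123 mol
n(NaN3) = (2/3) × 0.01123 = 0.007487 mol
m(NaN3) = 0.007487 × 65.01 = 0.4867 g
%NaN3 = 0.4867 / 1.14 × 100 = 42.69%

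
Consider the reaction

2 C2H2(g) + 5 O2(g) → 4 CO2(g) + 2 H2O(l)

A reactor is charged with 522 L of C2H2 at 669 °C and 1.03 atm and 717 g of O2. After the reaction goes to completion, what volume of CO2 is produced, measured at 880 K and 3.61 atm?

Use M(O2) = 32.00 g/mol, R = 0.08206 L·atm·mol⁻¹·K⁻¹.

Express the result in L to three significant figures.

n(C2H2) = PV/RT = (1.03 × 522) / (0.08206 × 942.15) = 6.954 mol
n(O2) = 717 / 32.00 = 22.41 mol
For 6.954 mol C2H2, stoichiometry requires (5/2) × 6.954 = 17.38 mol O2; 22.41 mol is available, so C2H2 is limiting.
n(CO2) = (4/2) × 6.954 = 13.91 mol
V(CO2) = nRT/P = 13.91 × 0.08206 × 880 / 3.61 = 278.2 L

278 L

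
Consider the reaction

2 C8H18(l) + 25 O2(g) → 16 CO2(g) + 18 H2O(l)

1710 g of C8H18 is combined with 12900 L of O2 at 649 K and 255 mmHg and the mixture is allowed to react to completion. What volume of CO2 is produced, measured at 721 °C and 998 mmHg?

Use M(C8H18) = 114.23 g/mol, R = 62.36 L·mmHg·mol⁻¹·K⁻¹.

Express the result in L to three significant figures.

n(C8H18) = 1710 / 114.23 = 14.97 mol
n(O2) = PV/RT = (255 × 12900) / (62.36 × 649) = 81.28 mol
For 14.97 mol C8H18, stoichiometry requires (25/2) × 14.97 = 187.1 mol O2; 81.28 mol is available, so O2 is limiting.
n(CO2) = (16/25) × 81.28 = 52.02 mol
V(CO2) = nRT/P = 52.02 × 62.36 × 994.15 / 998 = 3231 L

3230 L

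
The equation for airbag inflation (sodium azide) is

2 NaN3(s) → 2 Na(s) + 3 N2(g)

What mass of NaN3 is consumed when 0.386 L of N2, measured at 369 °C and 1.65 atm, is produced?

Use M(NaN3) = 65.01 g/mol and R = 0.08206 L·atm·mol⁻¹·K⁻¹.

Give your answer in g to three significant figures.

n(N2) = PV/RT = (1.65 × 0.386) / (0.08206 × 642.15) = 0.01209 mol
n(NaN3) = (2/3) × 0.01209 = 0.008060 mol
m(NaN3) = 0.008060 × 65.01 = 0.5240 g

0.524 g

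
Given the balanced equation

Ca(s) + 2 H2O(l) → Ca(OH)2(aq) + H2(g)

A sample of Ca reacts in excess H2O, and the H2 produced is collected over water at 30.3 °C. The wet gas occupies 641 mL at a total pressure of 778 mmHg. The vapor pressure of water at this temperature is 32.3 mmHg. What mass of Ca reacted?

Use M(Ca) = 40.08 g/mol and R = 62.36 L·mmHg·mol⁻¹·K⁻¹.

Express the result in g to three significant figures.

P(H2) = 778 − 32.3 = 745.7 mmHg
n(H2) = PV/RT = (745.7 × 0.6410) / (62.36 × 303.45) = 0.02526 mol
n(Ca) = (1/1) × 0.02526 = 0.02526 mol
m(Ca) = 0.02526 × 40.08 = 1.012 g

1.01 g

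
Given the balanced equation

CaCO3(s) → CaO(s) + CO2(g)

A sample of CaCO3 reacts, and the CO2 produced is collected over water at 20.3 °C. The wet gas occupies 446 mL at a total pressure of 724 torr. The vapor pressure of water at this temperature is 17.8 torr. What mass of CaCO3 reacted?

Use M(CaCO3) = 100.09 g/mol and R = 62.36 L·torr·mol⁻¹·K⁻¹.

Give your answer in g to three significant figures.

P(CO2) = 724 − 17.8 = 706.2 torr
n(CO2) = PV/RT = (706.2 × 0.4460) / (62.36 × 293.45) = 0.01721 mol
n(CaCO3) = (1/1) × 0.01721 = 0.01721 mol
m(CaCO3) = 0.01721 × 100.09 = 1.723 g

1.72 g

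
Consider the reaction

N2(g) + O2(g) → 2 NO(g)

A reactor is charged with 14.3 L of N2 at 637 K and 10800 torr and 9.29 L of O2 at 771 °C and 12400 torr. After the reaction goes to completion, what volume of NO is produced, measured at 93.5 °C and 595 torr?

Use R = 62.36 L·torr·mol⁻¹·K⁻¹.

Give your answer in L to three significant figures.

136 L

n(N2) = PV/RT = (10800 × 14.3) / (62.36 × 637) = 3.888 mol
n(O2) = PV/RT = (12400 × 9.29) / (62.36 × 1044.15) = 1.769 mol
For 3.888 mol N2, stoichiometry requires (1/1) × 3.888 = 3.888 mol O2; 1.769 mol is available, so O2 is limiting.
n(NO) = (2/1) × 1.769 = 3.538 mol
V(NO) = nRT/P = 3.538 × 62.36 × 366.65 / 595 = 136.0 L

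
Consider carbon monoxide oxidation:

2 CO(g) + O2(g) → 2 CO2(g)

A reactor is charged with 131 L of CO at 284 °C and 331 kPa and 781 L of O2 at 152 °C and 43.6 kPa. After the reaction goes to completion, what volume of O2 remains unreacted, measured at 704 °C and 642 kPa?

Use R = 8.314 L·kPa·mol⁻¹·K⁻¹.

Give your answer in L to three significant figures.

62.7 L

n(CO) = PV/RT = (331 × 131) / (8.314 × 557.15) = 9.361 mol
n(O2) = PV/RT = (43.6 × 781) / (8.314 × 425.15) = 9.634 mol
For 9.361 mol CO, stoichiometry requires (1/2) × 9.361 = 4.681 mol O2; 9.634 mol is available, so CO is limiting.
n(O2) consumed = (1/2) × 9.361 = 4.681 mol; remaining = 9.634 − 4.681 = 4.953 mol
V(O2) = nRT/P = 4.953 × 8.314 × 977.15 / 642 = 62.68 L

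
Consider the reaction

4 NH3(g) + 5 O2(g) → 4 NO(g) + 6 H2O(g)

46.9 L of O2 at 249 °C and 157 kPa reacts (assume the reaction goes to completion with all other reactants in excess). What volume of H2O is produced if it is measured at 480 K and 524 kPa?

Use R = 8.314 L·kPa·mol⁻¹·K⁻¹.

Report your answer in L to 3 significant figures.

15.5 L

n(O2) = PV/RT = (157 × 46.9) / (8.314 × 522.15) = 1.696 mol
n(H2O) = (6/5) × 1.696 = 2.035 mol
V = nRT/P = 2.035 × 8.314 × 480 / 524 = 15.50 L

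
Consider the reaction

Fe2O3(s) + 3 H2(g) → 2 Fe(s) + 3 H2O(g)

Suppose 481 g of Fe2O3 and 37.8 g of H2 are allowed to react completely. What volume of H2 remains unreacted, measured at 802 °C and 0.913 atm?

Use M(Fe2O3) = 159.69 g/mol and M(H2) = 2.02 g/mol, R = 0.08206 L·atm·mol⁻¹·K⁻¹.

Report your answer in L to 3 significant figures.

935 L

n(Fe2O3) = 481 / 159.69 = 3.012 mol
n(H2) = 37.8 / 2.02 = 18.71 mol
For 3.012 mol Fe2O3, stoichiometry requires (3/1) × 3.012 = 9.036 mol H2; 18.71 mol is available, so Fe2O3 is limiting.
n(H2) consumed = (3/1) × 3.012 = 9.036 mol; remaining = 18.71 − 9.036 = 9.674 mol
V(H2) = nRT/P = 9.674 × 0.08206 × 1075.15 / 0.913 = 934.8 L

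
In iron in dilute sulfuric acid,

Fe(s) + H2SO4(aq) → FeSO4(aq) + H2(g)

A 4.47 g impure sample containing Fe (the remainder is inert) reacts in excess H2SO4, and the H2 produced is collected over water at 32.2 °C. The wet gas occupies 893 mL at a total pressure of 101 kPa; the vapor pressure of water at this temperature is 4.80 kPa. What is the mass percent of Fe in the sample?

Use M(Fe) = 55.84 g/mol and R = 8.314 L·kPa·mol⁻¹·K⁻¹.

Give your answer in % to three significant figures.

42.3 %

P(H2) = 101 − 4.80 = 96.20 kPa
n(H2) = PV/RT = (96.20 × 0.8930) / (8.314 × 305.35) = 0.03384 mol
n(Fe) = (1/1) × 0.03384 = 0.03384 mol
m(Fe) = 0.03384 × 55.84 = 1.890 g
%Fe = 1.890 / 4.47 × 100 = 42.28%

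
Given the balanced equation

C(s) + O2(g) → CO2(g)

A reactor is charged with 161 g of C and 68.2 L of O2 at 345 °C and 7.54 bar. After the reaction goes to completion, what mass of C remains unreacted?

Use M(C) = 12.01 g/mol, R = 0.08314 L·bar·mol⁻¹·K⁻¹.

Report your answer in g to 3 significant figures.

40.8 g

n(C) = 161 / 12.01 = 13.41 mol
n(O2) = PV/RT = (7.54 × 68.2) / (0.08314 × 618.15) = 10.01 mol
For 13.41 mol C, stoichiometry requires (1/1) × 13.41 = 13.41 mol O2; 10.01 mol is available, so O2 is limiting.
n(C) consumed = (1/1) × 10.01 = 10.01 mol; remaining = 13.41 − 10.01 = 3.400 mol
m(C) = 3.400 × 12.01 = 40.83 g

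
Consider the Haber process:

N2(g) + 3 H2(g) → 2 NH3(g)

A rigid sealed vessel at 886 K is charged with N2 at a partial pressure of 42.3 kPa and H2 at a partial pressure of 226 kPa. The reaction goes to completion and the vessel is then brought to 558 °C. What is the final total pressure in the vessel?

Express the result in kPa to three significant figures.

172 kPa

With V and T fixed, P_i ∝ n_i, so the mole ratios apply directly to partial pressures at 886 K.
P(H2) required for 42.3 kPa of N2 = (3/1) × 42.3 = 126.9 kPa; available 226 kPa, so N2 is limiting.
P(H2) remaining = 226 − (3/1) × 42.3 = 99.10 kPa
P(gaseous products) = (2)/1 × 42.3 = 84.60 kPa
P_total at 886 K = 99.10 + 84.60 = 183.7 kPa
Scaling to 558 °C: P = 183.7 × 831.15/886 = 172.3 kPa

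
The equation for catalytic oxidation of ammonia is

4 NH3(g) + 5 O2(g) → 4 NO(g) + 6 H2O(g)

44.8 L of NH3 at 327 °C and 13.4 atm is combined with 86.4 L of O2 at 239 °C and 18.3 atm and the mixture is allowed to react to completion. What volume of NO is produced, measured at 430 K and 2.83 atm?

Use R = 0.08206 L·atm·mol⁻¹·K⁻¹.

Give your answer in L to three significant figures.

152 L

n(NH3) = PV/RT = (13.4 × 44.8) / (0.08206 × 600.15) = 12.19 mol
n(O2) = PV/RT = (18.3 × 86.4) / (0.08206 × 512.15) = 37.62 mol
For 12.19 mol NH3, stoichiometry requires (5/4) × 12.19 = 15.24 mol O2; 37.62 mol is available, so NH3 is limiting.
n(NO) = (4/4) × 12.19 = 12.19 mol
V(NO) = nRT/P = 12.19 × 0.08206 × 430 / 2.83 = 152.0 L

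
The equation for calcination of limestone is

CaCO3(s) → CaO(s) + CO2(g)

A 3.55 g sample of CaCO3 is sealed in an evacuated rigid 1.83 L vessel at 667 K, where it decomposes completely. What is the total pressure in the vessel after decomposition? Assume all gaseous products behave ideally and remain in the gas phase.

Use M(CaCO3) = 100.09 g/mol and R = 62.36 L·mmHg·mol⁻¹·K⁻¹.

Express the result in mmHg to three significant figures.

806 mmHg

n(CaCO3) = 3.55 / 100.09 = 0.03547 mol
n(gas produced) = (1/1) × 0.03547 = 0.03547 mol
P = nRT/V = 0.03547 × 62.36 × 667 / 1.83 = 806.2 mmHg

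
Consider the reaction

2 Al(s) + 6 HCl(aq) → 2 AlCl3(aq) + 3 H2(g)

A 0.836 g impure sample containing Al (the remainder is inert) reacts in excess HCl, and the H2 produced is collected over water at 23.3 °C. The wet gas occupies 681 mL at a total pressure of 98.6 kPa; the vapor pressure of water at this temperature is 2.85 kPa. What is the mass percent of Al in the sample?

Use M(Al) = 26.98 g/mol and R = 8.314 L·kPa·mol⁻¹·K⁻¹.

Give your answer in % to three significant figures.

56.9 %

P(H2) = 98.6 − 2.85 = 95.75 kPa
n(H2) = PV/RT = (95.75 × 0.6810) / (8.314 × 296.45) = 0.02646 mol
n(Al) = (2/3) × 0.02646 = 0.01764 mol
m(Al) = 0.01764 × 26.98 = 0.4759 g
%Al = 0.4759 / 0.836 × 100 = 56.93%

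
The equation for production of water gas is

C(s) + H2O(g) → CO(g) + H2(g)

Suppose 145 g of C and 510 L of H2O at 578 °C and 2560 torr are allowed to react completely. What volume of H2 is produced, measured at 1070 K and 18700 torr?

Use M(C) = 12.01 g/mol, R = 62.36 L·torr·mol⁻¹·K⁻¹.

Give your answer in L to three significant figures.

n(C) = 145 / 12.01 = 12.07 mol
n(H2O) = PV/RT = (2560 × 510) / (62.36 × 851.15) = 24.60 mol
For 12.07 mol C, stoichiometry requires (1/1) × 12.07 = 12.07 mol H2O; 24.60 mol is available, so C is limiting.
n(H2) = (1/1) × 12.07 = 12.07 mol
V(H2) = nRT/P = 12.07 × 62.36 × 1070 / 18700 = 43.07 L

43.1 L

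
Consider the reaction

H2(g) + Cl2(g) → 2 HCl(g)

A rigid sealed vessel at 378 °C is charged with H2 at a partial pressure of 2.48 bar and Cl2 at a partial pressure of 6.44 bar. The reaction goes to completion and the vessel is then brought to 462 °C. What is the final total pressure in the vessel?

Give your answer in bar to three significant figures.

10.1 bar

With V and T fixed, P_i ∝ n_i, so the mole ratios apply directly to partial pressures at 378 °C.
P(Cl2) required for 2.48 bar of H2 = (1/1) × 2.48 = 2.480 bar; available 6.44 bar, so H2 is limiting.
P(Cl2) remaining = 6.44 − (1/1) × 2.48 = 3.960 bar
P(gaseous products) = (2)/1 × 2.48 = 4.960 bar
P_total at 378 °C = 3.960 + 4.960 = 8.920 bar
Scaling to 462 °C: P = 8.920 × 735.15/651.15 = 10.07 bar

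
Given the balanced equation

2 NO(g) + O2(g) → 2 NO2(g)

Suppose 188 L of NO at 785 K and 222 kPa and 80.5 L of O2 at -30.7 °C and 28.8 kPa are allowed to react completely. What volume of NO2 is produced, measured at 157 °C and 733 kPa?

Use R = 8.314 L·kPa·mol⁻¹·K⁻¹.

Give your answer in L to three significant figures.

11.2 L

n(NO) = PV/RT = (222 × 188) / (8.314 × 785) = 6.395 mol
n(O2) = PV/RT = (28.8 × 80.5) / (8.314 × 242.45) = 1.150 mol
For 6.395 mol NO, stoichiometry requires (1/2) × 6.395 = 3.197 mol O2; 1.150 mol is available, so O2 is limiting.
n(NO2) = (2/1) × 1.150 = 2.300 mol
V(NO2) = nRT/P = 2.300 × 8.314 × 430.15 / 733 = 11.22 L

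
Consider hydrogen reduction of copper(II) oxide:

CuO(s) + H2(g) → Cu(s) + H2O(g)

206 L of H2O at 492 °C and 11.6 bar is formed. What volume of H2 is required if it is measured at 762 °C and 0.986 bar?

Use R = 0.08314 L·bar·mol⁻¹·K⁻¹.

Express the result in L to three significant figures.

3280 L

n(H2O) = PV/RT = (11.6 × 206) / (0.08314 × 765.15) = 37.56 mol
n(H2) = (1/1) × 37.56 = 37.56 mol
V = nRT/P = 37.56 × 0.08314 × 1035.15 / 0.986 = 3278 L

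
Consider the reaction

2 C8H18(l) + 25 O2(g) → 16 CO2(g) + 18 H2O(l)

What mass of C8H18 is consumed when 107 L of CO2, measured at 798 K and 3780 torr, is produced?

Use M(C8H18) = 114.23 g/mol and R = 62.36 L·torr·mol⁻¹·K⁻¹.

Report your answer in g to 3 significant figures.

n(CO2) = PV/RT = (3780 × 107) / (62.36 × 798) = 8.128 mol
n(C8H18) = (2/16) × 8.128 = 1.016 mol
m(C8H18) = 1.016 × 114.23 = 116.1 g

116 g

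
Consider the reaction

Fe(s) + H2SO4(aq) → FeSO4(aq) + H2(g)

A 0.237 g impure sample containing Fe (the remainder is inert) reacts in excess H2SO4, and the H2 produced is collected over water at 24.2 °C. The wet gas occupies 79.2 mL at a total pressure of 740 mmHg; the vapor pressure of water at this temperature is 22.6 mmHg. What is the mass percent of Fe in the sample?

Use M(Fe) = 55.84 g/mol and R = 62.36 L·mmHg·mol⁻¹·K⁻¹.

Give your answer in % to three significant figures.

72.2 %

P(H2) = 740 − 22.6 = 717.4 mmHg
n(H2) = PV/RT = (717.4 × 0.07920) / (62.36 × 297.35) = 0.003064 mol
n(Fe) = (1/1) × 0.003064 = 0.003064 mol
m(Fe) = 0.003064 × 55.84 = 0.1711 g
%Fe = 0.1711 / 0.237 × 100 = 72.19%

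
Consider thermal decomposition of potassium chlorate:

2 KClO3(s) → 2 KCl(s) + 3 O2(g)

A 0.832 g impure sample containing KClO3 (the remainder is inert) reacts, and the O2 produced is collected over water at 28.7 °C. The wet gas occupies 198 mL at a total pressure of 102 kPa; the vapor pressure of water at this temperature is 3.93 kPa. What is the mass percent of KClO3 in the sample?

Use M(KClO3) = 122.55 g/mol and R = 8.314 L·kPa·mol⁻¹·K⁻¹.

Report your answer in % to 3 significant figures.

P(O2) = 102 − 3.93 = 98.07 kPa
n(O2) = PV/RT = (98.07 × 0.1980) / (8.314 × 301.85) = 0.007737 mol
n(KClO3) = (2/3) × 0.007737 = 0.005158 mol
m(KClO3) = 0.005158 × 122.55 = 0.6321 g
%KClO3 = 0.6321 / 0.832 × 100 = 75.97%

76.0 %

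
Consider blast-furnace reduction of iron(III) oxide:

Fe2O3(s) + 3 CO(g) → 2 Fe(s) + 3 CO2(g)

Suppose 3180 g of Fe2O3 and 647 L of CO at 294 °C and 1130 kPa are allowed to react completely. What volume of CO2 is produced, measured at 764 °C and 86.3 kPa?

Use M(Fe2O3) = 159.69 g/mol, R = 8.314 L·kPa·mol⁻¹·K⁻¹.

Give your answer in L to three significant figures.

n(Fe2O3) = 3180 / 159.69 = 19.91 mol
n(CO) = PV/RT = (1130 × 647) / (8.314 × 567.15) = 155.1 mol
For 19.91 mol Fe2O3, stoichiometry requires (3/1) × 19.91 = 59.73 mol CO; 155.1 mol is available, so Fe2O3 is limiting.
n(CO2) = (3/1) × 19.91 = 59.73 mol
V(CO2) = nRT/P = 59.73 × 8.314 × 1037.15 / 86.3 = 5968 L

5970 L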